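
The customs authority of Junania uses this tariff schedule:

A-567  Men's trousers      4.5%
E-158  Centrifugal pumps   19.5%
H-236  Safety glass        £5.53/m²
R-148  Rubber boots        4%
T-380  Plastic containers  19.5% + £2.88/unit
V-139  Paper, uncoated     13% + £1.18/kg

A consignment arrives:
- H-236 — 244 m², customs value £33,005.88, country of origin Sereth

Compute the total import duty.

Line 1 (H-236, Sereth, 244 m², £33,005.88):
Base rate for H-236 is £5.53/m².
Duty = 244 × £5.53 = £1,349.32.

£1,349.32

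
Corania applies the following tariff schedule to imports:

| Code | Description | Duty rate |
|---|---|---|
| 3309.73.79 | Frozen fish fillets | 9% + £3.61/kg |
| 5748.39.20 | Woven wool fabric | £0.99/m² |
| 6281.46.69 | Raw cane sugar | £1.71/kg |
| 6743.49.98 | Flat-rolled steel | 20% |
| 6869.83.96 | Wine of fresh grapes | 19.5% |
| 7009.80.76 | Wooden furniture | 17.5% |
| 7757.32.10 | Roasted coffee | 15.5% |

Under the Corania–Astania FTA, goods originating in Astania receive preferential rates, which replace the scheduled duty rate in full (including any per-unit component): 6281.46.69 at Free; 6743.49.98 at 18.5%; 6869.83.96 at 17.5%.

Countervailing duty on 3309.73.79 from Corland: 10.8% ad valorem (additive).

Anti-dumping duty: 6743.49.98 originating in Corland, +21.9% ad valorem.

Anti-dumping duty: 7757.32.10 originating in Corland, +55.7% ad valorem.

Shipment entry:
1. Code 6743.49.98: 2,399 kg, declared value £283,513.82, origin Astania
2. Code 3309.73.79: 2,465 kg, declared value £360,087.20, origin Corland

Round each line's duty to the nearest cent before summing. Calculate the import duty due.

£132,645.98

Line 1 (6743.49.98, Astania, 2,399 kg, £283,513.82):
Base rate for 6743.49.98 is 20%.
Origin Astania qualifies under the Corania–Astania agreement and 6743.49.98 is covered: preferential rate 18.5% applies instead.
The additional-duty order on 6743.49.98 targets Corland, not Astania; it does not apply.
Duty = £283,513.82 × 18.5% = £52,450.06.
Line 2 (3309.73.79, Corland, 2,465 kg, £360,087.20):
Base rate for 3309.73.79 is 9% + £3.61/kg.
Additional duty on 3309.73.79 from Corland: +10.8%. Applied ad valorem rate: 9% + 10.8% = 19.8%.
Duty = £360,087.20 × 19.8% + 2,465 × £3.61 = £80,195.92.
Total = £52,450.06 + £80,195.92 = £132,645.98.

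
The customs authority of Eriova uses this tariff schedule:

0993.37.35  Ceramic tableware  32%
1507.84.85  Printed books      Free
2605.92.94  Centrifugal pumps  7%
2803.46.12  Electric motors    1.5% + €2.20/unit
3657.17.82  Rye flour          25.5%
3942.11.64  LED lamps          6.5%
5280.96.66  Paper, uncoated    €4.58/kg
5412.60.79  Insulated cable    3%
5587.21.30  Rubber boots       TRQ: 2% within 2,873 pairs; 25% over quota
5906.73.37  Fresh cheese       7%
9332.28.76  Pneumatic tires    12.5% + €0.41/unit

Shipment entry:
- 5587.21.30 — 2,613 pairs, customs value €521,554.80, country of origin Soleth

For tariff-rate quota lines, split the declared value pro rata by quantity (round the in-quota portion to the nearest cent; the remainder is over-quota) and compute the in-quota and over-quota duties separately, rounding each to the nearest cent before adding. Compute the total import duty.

Line 1 (5587.21.30, Soleth, 2,613 pairs, €521,554.80):
Code 5587.21.30 is under a tariff-rate quota (threshold 2,873 pairs). Quantity 2,613 pairs is within the quota, so the in-quota rate 2% applies to the full value.
Duty = €521,554.80 × 2% = €10,431.10.

€10,431.10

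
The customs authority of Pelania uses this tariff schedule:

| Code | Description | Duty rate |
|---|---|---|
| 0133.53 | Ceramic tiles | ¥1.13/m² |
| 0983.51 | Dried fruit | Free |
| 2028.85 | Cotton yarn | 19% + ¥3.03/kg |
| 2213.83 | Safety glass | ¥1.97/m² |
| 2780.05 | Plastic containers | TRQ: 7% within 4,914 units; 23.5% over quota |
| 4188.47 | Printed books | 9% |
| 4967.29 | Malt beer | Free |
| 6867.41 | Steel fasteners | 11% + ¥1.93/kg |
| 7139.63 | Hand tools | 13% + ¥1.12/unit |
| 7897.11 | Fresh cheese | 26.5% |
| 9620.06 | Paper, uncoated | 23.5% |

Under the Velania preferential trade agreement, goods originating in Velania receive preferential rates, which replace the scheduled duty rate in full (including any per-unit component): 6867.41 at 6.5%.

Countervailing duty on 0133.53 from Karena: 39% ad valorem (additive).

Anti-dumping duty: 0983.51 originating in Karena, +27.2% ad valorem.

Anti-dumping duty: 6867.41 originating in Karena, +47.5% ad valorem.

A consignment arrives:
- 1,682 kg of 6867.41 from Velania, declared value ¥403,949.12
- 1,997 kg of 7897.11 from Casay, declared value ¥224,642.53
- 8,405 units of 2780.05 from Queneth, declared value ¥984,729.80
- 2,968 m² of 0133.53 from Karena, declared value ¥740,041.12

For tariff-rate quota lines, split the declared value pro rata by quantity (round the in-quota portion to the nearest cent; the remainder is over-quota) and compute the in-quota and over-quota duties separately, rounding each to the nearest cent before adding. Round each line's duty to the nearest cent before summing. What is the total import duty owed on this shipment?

Line 1 (6867.41, Velania, 1,682 kg, ¥403,949.12):
Base rate for 6867.41 is 11% + ¥1.93/kg.
Origin Velania qualifies under the Pelania–Velania agreement and 6867.41 is covered: preferential rate 6.5% applies instead.
The additional-duty order on 6867.41 targets Karena, not Velania; it does not apply.
Duty = ¥403,949.12 × 6.5% = ¥26,256.69.
Line 2 (7897.11, Casay, 1,997 kg, ¥224,642.53):
Base rate for 7897.11 is 26.5%.
Duty = ¥224,642.53 × 26.5% = ¥59,530.27.
Line 3 (2780.05, Queneth, 8,405 units, ¥984,729.80):
Code 2780.05 is under a tariff-rate quota (threshold 4,914 units). In-quota: 4,914 units at 7%; over-quota: 3,491 units at 23.5%.
Pro-rata value split: in-quota = ¥984,729.80 × 4,914/8,405 = ¥575,724.24; over-quota = ¥984,729.80 − ¥575,724.24 = ¥409,005.56.
In-quota duty = ¥575,724.24 × 7% = ¥40,300.70. Over-quota duty = ¥409,005.56 × 23.5% = ¥96,116.31.
Line duty = ¥40,300.70 + ¥96,116.31 = ¥136,417.01.
Line 4 (0133.53, Karena, 2,968 m², ¥740,041.12):
Base rate for 0133.53 is ¥1.13/m².
Additional duty on 0133.53 from Karena: +39% ad valorem. Applied ad valorem rate = 39%.
Duty = ¥740,041.12 × 39% + 2,968 × ¥1.13 = ¥291,969.88.
Total = ¥26,256.69 + ¥59,530.27 + ¥136,417.01 + ¥291,969.88 = ¥514,173.85.

¥514,173.85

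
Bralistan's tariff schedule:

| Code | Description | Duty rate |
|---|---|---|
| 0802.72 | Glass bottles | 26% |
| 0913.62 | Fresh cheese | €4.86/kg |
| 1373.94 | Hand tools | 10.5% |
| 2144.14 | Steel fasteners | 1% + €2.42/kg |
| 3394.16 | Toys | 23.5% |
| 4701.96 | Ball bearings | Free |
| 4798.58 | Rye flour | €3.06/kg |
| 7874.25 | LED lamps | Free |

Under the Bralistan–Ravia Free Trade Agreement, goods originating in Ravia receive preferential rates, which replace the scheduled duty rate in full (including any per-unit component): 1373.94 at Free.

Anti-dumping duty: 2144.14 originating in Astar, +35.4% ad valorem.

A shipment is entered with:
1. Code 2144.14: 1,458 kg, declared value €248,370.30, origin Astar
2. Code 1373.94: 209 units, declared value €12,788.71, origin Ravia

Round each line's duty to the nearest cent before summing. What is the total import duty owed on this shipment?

€93,935.15

Line 1 (2144.14, Astar, 1,458 kg, €248,370.30):
Base rate for 2144.14 is 1% + €2.42/kg.
Additional duty on 2144.14 from Astar: +35.4%. Applied ad valorem rate: 1% + 35.4% = 36.4%.
Duty = €248,370.30 × 36.4% + 1,458 × €2.42 = €93,935.15.
Line 2 (1373.94, Ravia, 209 units, €12,788.71):
Base rate for 1373.94 is 10.5%.
Origin Ravia qualifies under the Bralistan–Ravia agreement and 1373.94 is covered: preferential rate Free applies instead.
Duty = €12,788.71 × 0% = €0.00.
Total = €93,935.15 + €0.00 = €93,935.15.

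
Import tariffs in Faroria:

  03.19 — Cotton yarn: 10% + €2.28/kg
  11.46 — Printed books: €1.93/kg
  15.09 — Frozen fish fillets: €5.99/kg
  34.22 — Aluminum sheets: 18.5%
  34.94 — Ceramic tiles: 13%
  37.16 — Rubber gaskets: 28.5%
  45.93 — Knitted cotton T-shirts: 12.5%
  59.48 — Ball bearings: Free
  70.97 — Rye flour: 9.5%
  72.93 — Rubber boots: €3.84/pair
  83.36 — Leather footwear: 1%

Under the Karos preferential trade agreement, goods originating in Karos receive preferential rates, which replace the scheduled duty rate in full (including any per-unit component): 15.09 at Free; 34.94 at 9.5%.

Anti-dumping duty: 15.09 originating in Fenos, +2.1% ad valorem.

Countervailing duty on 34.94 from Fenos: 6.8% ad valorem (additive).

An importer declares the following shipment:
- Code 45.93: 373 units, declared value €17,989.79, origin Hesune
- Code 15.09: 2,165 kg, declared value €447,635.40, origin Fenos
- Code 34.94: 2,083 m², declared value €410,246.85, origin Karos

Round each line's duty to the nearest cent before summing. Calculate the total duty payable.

€63,590.86

Line 1 (45.93, Hesune, 373 units, €17,989.79):
Base rate for 45.93 is 12.5%.
Duty = €17,989.79 × 12.5% = €2,248.72.
Line 2 (15.09, Fenos, 2,165 kg, €447,635.40):
Base rate for 15.09 is €5.99/kg.
15.09 has an FTA preferential rate, but origin Fenos is not Karos; base rate stands.
Additional duty on 15.09 from Fenos: +2.1% ad valorem. Applied ad valorem rate = 2.1%.
Duty = €447,635.40 × 2.1% + 2,165 × €5.99 = €22,368.69.
Line 3 (34.94, Karos, 2,083 m², €410,246.85):
Base rate for 34.94 is 13%.
Origin Karos qualifies under the Faroria–Karos agreement and 34.94 is covered: preferential rate 9.5% applies instead.
The additional-duty order on 34.94 targets Fenos, not Karos; it does not apply.
Duty = €410,246.85 × 9.5% = €38,973.45.
Total = €2,248.72 + €22,368.69 + €38,973.45 = €63,590.86.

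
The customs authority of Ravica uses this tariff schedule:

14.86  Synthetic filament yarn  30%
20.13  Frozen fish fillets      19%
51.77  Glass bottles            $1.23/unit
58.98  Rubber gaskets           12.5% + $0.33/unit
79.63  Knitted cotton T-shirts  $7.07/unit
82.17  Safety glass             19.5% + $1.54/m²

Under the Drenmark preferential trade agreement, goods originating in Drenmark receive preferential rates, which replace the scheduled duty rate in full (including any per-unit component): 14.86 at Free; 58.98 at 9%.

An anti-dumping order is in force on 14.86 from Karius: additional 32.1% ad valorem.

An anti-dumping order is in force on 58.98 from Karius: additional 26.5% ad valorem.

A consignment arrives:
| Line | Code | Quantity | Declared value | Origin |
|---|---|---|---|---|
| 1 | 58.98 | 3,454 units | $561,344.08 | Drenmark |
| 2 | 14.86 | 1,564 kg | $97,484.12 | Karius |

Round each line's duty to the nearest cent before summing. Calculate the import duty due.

$111,058.61

Line 1 (58.98, Drenmark, 3,454 units, $561,344.08):
Base rate for 58.98 is 12.5% + $0.33/unit.
Origin Drenmark qualifies under the Ravica–Drenmark agreement and 58.98 is covered: preferential rate 9% applies instead.
The additional-duty order on 58.98 targets Karius, not Drenmark; it does not apply.
Duty = $561,344.08 × 9% = $50,520.97.
Line 2 (14.86, Karius, 1,564 kg, $97,484.12):
Base rate for 14.86 is 30%.
14.86 has an FTA preferential rate, but origin Karius is not Drenmark; base rate stands.
Additional duty on 14.86 from Karius: +32.1%. Applied ad valorem rate: 30% + 32.1% = 62.1%.
Duty = $97,484.12 × 62.1% = $60,537.64.
Total = $50,520.97 + $60,537.64 = $111,058.61.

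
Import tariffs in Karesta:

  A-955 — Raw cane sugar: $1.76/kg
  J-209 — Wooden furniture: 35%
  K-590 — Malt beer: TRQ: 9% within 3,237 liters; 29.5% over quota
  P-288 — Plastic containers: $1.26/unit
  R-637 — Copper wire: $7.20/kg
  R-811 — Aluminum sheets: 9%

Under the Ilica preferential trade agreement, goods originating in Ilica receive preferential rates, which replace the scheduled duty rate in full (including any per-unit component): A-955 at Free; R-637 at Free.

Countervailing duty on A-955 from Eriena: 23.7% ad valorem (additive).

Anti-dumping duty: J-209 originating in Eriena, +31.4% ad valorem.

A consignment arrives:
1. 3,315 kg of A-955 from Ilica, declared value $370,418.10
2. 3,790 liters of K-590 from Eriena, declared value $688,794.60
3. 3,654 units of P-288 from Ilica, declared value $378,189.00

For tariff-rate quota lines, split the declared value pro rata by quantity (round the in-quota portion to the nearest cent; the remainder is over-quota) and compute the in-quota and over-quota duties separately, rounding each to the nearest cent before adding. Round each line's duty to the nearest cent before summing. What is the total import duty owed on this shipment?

$87,198.50

Line 1 (A-955, Ilica, 3,315 kg, $370,418.10):
Base rate for A-955 is $1.76/kg.
Origin Ilica qualifies under the Karesta–Ilica agreement and A-955 is covered: preferential rate Free applies instead.
The additional-duty order on A-955 targets Eriena, not Ilica; it does not apply.
Duty = $370,418.10 × 0% = $0.00.
Line 2 (K-590, Eriena, 3,790 liters, $688,794.60):
Code K-590 is under a tariff-rate quota (threshold 3,237 liters). In-quota: 3,237 liters at 9%; over-quota: 553 liters at 29.5%.
Pro-rata value split: in-quota = $688,794.60 × 3,237/3,790 = $588,292.38; over-quota = $688,794.60 − $588,292.38 = $100,502.22.
In-quota duty = $588,292.38 × 9% = $52,946.31. Over-quota duty = $100,502.22 × 29.5% = $29,648.15.
Line duty = $52,946.31 + $29,648.15 = $82,594.46.
Line 3 (P-288, Ilica, 3,654 units, $378,189.00):
Base rate for P-288 is $1.26/unit.
Origin Ilica is the FTA partner but P-288 is not on the preference list; base rate stands.
Duty = 3,654 × $1.26 = $4,604.04.
Total = $0.00 + $82,594.46 + $4,604.04 = $87,198.50.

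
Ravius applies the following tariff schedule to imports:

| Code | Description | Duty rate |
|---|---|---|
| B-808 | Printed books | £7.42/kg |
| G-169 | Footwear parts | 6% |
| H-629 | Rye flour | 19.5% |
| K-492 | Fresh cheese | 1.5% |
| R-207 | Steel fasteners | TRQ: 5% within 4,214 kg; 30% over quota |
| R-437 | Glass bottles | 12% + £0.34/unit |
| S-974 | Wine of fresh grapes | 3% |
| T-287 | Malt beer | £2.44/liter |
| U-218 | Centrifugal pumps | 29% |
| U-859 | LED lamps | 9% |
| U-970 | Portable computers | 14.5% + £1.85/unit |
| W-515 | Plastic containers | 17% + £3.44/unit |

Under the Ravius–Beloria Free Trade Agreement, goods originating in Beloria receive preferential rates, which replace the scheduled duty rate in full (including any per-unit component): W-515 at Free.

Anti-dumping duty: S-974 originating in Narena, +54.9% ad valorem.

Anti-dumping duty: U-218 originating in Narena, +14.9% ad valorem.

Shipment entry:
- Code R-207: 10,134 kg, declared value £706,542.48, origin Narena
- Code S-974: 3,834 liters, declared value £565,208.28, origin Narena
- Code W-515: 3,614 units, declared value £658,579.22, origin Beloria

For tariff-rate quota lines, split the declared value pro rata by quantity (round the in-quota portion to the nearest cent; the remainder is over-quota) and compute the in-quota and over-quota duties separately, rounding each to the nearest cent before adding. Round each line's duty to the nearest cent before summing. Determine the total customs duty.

Line 1 (R-207, Narena, 10,134 kg, £706,542.48):
Code R-207 is under a tariff-rate quota (threshold 4,214 kg). In-quota: 4,214 kg at 5%; over-quota: 5,920 kg at 30%.
Pro-rata value split: in-quota = £706,542.48 × 4,214/10,134 = £293,800.08; over-quota = £706,542.48 − £293,800.08 = £412,742.40.
In-quota duty = £293,800.08 × 5% = £14,690.00. Over-quota duty = £412,742.40 × 30% = £123,822.72.
Line duty = £14,690.00 + £123,822.72 = £138,512.72.
Line 2 (S-974, Narena, 3,834 liters, £565,208.28):
Base rate for S-974 is 3%.
Additional duty on S-974 from Narena: +54.9%. Applied ad valorem rate: 3% + 54.9% = 57.9%.
Duty = £565,208.28 × 57.9% = £327,255.59.
Line 3 (W-515, Beloria, 3,614 units, £658,579.22):
Base rate for W-515 is 17% + £3.44/unit.
Origin Beloria qualifies under the Ravius–Beloria agreement and W-515 is covered: preferential rate Free applies instead.
Duty = £658,579.22 × 0% = £0.00.
Total = £138,512.72 + £327,255.59 + £0.00 = £465,768.31.

£465,768.31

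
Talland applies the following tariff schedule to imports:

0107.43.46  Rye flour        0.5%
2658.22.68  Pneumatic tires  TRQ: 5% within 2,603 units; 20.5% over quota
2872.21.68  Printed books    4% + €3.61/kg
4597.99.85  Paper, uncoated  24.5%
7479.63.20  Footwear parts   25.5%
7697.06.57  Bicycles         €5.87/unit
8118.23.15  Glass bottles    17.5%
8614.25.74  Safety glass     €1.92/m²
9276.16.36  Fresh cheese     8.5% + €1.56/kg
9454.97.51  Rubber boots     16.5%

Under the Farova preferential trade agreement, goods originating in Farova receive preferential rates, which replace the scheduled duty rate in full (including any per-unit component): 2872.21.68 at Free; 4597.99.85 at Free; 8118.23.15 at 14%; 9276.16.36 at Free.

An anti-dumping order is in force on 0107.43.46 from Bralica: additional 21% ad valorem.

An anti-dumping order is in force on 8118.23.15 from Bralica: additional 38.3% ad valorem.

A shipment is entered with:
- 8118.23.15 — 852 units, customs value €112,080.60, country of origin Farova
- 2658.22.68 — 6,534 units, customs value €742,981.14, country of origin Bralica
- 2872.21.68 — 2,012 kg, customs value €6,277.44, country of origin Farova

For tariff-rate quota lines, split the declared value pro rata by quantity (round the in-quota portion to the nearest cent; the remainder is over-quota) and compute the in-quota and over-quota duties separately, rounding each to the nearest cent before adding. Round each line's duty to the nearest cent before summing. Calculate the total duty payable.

Line 1 (8118.23.15, Farova, 852 units, €112,080.60):
Base rate for 8118.23.15 is 17.5%.
Origin Farova qualifies under the Talland–Farova agreement and 8118.23.15 is covered: preferential rate 14% applies instead.
The additional-duty order on 8118.23.15 targets Bralica, not Farova; it does not apply.
Duty = €112,080.60 × 14% = €15,691.28.
Line 2 (2658.22.68, Bralica, 6,534 units, €742,981.14):
Code 2658.22.68 is under a tariff-rate quota (threshold 2,603 units). In-quota: 2,603 units at 5%; over-quota: 3,931 units at 20.5%.
Pro-rata value split: in-quota = €742,981.14 × 2,603/6,534 = €295,987.13; over-quota = €742,981.14 − €295,987.13 = €446,994.01.
In-quota duty = €295,987.13 × 5% = €14,799.36. Over-quota duty = €446,994.01 × 20.5% = €91,633.77.
Line duty = €14,799.36 + €91,633.77 = €106,433.13.
Line 3 (2872.21.68, Farova, 2,012 kg, €6,277.44):
Base rate for 2872.21.68 is 4% + €3.61/kg.
Origin Farova qualifies under the Talland–Farova agreement and 2872.21.68 is covered: preferential rate Free applies instead.
Duty = €6,277.44 × 0% = €0.00.
Total = €15,691.28 + €106,433.13 + €0.00 = €122,124.41.

€122,124.41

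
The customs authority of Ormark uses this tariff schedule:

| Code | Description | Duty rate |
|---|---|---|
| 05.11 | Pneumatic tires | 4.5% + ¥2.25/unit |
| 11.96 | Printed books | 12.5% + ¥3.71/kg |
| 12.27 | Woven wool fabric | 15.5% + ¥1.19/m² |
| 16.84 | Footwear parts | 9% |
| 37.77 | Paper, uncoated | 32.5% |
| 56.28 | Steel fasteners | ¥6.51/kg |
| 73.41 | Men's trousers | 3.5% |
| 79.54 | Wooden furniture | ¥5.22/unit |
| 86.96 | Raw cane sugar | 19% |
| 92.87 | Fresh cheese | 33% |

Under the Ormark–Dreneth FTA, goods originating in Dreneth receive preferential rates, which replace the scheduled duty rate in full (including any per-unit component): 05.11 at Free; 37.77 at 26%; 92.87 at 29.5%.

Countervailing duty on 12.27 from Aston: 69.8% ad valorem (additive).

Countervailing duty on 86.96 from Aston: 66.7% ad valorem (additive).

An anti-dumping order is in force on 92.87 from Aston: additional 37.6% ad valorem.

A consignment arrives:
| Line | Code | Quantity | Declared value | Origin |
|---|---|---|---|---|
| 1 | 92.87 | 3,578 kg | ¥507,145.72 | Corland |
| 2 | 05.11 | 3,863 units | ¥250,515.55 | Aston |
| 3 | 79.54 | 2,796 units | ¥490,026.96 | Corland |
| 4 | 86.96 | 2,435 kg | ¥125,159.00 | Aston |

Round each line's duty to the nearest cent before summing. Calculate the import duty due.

Line 1 (92.87, Corland, 3,578 kg, ¥507,145.72):
Base rate for 92.87 is 33%.
92.87 has an FTA preferential rate, but origin Corland is not Dreneth; base rate stands.
The additional-duty order on 92.87 targets Aston, not Corland; it does not apply.
Duty = ¥507,145.72 × 33% = ¥167,358.09.
Line 2 (05.11, Aston, 3,863 units, ¥250,515.55):
Base rate for 05.11 is 4.5% + ¥2.25/unit.
05.11 has an FTA preferential rate, but origin Aston is not Dreneth; base rate stands.
Duty = ¥250,515.55 × 4.5% + 3,863 × ¥2.25 = ¥19,964.95.
Line 3 (79.54, Corland, 2,796 units, ¥490,026.96):
Base rate for 79.54 is ¥5.22/unit.
Duty = 2,796 × ¥5.22 = ¥14,595.12.
Line 4 (86.96, Aston, 2,435 kg, ¥125,159.00):
Base rate for 86.96 is 19%.
Additional duty on 86.96 from Aston: +66.7%. Applied ad valorem rate: 19% + 66.7% = 85.7%.
Duty = ¥125,159.00 × 85.7% = ¥107,261.26.
Total = ¥167,358.09 + ¥19,964.95 + ¥14,595.12 + ¥107,261.26 = ¥309,179.42.

¥309,179.42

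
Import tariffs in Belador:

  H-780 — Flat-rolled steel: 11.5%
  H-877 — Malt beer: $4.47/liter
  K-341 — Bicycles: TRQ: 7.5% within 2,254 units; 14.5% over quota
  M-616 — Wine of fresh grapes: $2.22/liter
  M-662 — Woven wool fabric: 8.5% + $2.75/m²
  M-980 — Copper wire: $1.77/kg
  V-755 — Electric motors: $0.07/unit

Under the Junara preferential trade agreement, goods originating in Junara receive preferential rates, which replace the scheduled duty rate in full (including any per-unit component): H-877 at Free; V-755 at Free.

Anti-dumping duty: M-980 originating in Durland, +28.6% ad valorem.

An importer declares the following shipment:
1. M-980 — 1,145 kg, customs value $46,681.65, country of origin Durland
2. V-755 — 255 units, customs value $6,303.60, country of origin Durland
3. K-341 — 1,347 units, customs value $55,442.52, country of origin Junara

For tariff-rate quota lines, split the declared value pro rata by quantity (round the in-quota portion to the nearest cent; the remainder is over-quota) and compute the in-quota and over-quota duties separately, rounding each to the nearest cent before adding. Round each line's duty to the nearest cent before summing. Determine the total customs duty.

$19,553.64

Line 1 (M-980, Durland, 1,145 kg, $46,681.65):
Base rate for M-980 is $1.77/kg.
Additional duty on M-980 from Durland: +28.6% ad valorem. Applied ad valorem rate = 28.6%.
Duty = $46,681.65 × 28.6% + 1,145 × $1.77 = $15,377.60.
Line 2 (V-755, Durland, 255 units, $6,303.60):
Base rate for V-755 is $0.07/unit.
V-755 has an FTA preferential rate, but origin Durland is not Junara; base rate stands.
Duty = 255 × $0.07 = $17.85.
Line 3 (K-341, Junara, 1,347 units, $55,442.52):
Code K-341 is under a tariff-rate quota (threshold 2,254 units). Quantity 1,347 units is within the quota, so the in-quota rate 7.5% applies to the full value.
Duty = $55,442.52 × 7.5% = $4,158.19.
Total = $15,377.60 + $17.85 + $4,158.19 = $19,553.64.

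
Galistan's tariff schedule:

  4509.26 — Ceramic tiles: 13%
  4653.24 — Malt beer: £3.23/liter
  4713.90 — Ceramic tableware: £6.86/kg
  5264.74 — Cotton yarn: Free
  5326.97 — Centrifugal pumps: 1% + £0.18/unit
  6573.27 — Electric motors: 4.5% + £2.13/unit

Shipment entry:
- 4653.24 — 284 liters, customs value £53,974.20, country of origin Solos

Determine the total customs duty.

Line 1 (4653.24, Solos, 284 liters, £53,974.20):
Base rate for 4653.24 is £3.23/liter.
Duty = 284 × £3.23 = £917.32.

£917.32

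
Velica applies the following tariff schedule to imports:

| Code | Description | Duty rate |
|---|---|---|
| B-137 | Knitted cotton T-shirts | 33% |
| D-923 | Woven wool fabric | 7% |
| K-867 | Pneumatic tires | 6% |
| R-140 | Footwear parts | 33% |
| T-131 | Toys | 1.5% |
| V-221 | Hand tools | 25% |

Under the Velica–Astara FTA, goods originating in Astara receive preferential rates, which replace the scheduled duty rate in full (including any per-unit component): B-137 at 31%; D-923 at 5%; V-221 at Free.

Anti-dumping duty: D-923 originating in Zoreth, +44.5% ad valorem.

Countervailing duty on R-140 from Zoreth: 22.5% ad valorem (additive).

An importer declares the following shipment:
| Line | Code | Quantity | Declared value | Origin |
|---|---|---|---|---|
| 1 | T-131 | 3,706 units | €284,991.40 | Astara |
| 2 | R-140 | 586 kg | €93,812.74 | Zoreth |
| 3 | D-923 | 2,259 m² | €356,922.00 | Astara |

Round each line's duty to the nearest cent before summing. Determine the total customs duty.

Line 1 (T-131, Astara, 3,706 units, €284,991.40):
Base rate for T-131 is 1.5%.
Origin Astara is the FTA partner but T-131 is not on the preference list; base rate stands.
Duty = €284,991.40 × 1.5% = €4,274.87.
Line 2 (R-140, Zoreth, 586 kg, €93,812.74):
Base rate for R-140 is 33%.
Additional duty on R-140 from Zoreth: +22.5%. Applied ad valorem rate: 33% + 22.5% = 55.5%.
Duty = €93,812.74 × 55.5% = €52,066.07.
Line 3 (D-923, Astara, 2,259 m², €356,922.00):
Base rate for D-923 is 7%.
Origin Astara qualifies under the Velica–Astara agreement and D-923 is covered: preferential rate 5% applies instead.
The additional-duty order on D-923 targets Zoreth, not Astara; it does not apply.
Duty = €356,922.00 × 5% = €17,846.10.
Total = €4,274.87 + €52,066.07 + €17,846.10 = €74,187.04.

€74,187.04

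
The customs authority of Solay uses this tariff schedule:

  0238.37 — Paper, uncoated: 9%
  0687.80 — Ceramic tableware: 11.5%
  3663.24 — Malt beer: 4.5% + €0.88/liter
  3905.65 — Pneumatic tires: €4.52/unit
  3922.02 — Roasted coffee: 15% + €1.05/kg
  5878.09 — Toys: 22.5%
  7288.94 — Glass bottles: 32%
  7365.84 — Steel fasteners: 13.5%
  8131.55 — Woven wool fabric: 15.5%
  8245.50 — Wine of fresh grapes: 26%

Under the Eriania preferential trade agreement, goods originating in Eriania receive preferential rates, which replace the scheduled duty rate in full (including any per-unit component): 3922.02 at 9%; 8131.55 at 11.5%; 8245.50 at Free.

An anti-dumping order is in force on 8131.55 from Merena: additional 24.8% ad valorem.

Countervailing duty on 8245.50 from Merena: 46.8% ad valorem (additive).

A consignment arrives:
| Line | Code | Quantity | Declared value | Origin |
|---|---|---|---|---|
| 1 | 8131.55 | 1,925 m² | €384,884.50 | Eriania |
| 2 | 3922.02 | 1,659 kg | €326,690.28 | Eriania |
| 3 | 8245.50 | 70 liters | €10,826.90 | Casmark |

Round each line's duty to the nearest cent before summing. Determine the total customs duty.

Line 1 (8131.55, Eriania, 1,925 m², €384,884.50):
Base rate for 8131.55 is 15.5%.
Origin Eriania qualifies under the Solay–Eriania agreement and 8131.55 is covered: preferential rate 11.5% applies instead.
The additional-duty order on 8131.55 targets Merena, not Eriania; it does not apply.
Duty = €384,884.50 × 11.5% = €44,261.72.
Line 2 (3922.02, Eriania, 1,659 kg, €326,690.28):
Base rate for 3922.02 is 15% + €1.05/kg.
Origin Eriania qualifies under the Solay–Eriania agreement and 3922.02 is covered: preferential rate 9% applies instead.
Duty = €326,690.28 × 9% = €29,402.13.
Line 3 (8245.50, Casmark, 70 liters, €10,826.90):
Base rate for 8245.50 is 26%.
8245.50 has an FTA preferential rate, but origin Casmark is not Eriania; base rate stands.
The additional-duty order on 8245.50 targets Merena, not Casmark; it does not apply.
Duty = €10,826.90 × 26% = €2,814.99.
Total = €44,261.72 + €29,402.13 + €2,814.99 = €76,478.84.

€76,478.84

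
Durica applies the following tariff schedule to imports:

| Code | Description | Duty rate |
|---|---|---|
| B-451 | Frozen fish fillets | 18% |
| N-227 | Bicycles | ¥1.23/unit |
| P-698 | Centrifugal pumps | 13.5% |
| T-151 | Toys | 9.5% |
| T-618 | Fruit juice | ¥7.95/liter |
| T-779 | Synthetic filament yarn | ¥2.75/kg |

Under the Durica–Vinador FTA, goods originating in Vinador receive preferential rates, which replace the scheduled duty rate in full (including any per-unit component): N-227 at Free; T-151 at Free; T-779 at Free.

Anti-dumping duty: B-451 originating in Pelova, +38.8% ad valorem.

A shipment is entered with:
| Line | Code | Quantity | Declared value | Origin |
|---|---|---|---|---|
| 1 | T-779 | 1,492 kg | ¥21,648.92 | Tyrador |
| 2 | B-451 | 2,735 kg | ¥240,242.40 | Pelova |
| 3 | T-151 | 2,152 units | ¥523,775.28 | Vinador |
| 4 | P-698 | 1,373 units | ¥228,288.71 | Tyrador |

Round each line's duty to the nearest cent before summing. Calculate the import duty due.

¥171,379.66

Line 1 (T-779, Tyrador, 1,492 kg, ¥21,648.92):
Base rate for T-779 is ¥2.75/kg.
T-779 has an FTA preferential rate, but origin Tyrador is not Vinador; base rate stands.
Duty = 1,492 × ¥2.75 = ¥4,103.00.
Line 2 (B-451, Pelova, 2,735 kg, ¥240,242.40):
Base rate for B-451 is 18%.
Additional duty on B-451 from Pelova: +38.8%. Applied ad valorem rate: 18% + 38.8% = 56.8%.
Duty = ¥240,242.40 × 56.8% = ¥136,457.68.
Line 3 (T-151, Vinador, 2,152 units, ¥523,775.28):
Base rate for T-151 is 9.5%.
Origin Vinador qualifies under the Durica–Vinador agreement and T-151 is covered: preferential rate Free applies instead.
Duty = ¥523,775.28 × 0% = ¥0.00.
Line 4 (P-698, Tyrador, 1,373 units, ¥228,288.71):
Base rate for P-698 is 13.5%.
Duty = ¥228,288.71 × 13.5% = ¥30,818.98.
Total = ¥4,103.00 + ¥136,457.68 + ¥0.00 + ¥30,818.98 = ¥171,379.66.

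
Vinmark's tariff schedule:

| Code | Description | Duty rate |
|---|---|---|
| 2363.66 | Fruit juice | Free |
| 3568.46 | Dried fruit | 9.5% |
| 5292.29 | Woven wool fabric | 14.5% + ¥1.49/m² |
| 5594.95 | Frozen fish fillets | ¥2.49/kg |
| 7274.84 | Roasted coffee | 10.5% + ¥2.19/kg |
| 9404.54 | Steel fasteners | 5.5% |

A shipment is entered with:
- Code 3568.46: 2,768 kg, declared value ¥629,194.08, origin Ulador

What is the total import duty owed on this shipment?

Line 1 (3568.46, Ulador, 2,768 kg, ¥629,194.08):
Base rate for 3568.46 is 9.5%.
Duty = ¥629,194.08 × 9.5% = ¥59,773.44.

¥59,773.44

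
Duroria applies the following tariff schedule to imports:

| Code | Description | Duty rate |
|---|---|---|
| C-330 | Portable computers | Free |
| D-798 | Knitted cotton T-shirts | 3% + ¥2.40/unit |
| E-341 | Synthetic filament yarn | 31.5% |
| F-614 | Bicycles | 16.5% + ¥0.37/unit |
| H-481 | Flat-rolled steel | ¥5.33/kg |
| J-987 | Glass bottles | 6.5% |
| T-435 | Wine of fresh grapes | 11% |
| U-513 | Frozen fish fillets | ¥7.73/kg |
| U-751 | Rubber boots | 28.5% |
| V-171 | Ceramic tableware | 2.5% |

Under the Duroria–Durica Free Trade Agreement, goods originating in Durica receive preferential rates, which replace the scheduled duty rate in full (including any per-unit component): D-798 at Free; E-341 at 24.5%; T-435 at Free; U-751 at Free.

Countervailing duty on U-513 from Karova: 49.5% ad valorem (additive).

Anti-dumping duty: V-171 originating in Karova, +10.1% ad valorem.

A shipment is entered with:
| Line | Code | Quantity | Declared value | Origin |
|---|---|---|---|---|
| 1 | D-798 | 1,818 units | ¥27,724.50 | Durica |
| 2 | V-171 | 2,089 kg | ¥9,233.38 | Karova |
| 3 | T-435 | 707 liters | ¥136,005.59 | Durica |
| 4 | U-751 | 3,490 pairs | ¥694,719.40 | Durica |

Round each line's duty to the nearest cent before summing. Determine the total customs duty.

¥1,163.41

Line 1 (D-798, Durica, 1,818 units, ¥27,724.50):
Base rate for D-798 is 3% + ¥2.40/unit.
Origin Durica qualifies under the Duroria–Durica agreement and D-798 is covered: preferential rate Free applies instead.
Duty = ¥27,724.50 × 0% = ¥0.00.
Line 2 (V-171, Karova, 2,089 kg, ¥9,233.38):
Base rate for V-171 is 2.5%.
Additional duty on V-171 from Karova: +10.1%. Applied ad valorem rate: 2.5% + 10.1% = 12.6%.
Duty = ¥9,233.38 × 12.6% = ¥1,163.41.
Line 3 (T-435, Durica, 707 liters, ¥136,005.59):
Base rate for T-435 is 11%.
Origin Durica qualifies under the Duroria–Durica agreement and T-435 is covered: preferential rate Free applies instead.
Duty = ¥136,005.59 × 0% = ¥0.00.
Line 4 (U-751, Durica, 3,490 pairs, ¥694,719.40):
Base rate for U-751 is 28.5%.
Origin Durica qualifies under the Duroria–Durica agreement and U-751 is covered: preferential rate Free applies instead.
Duty = ¥694,719.40 × 0% = ¥0.00.
Total = ¥0.00 + ¥1,163.41 + ¥0.00 + ¥0.00 = ¥1,163.41.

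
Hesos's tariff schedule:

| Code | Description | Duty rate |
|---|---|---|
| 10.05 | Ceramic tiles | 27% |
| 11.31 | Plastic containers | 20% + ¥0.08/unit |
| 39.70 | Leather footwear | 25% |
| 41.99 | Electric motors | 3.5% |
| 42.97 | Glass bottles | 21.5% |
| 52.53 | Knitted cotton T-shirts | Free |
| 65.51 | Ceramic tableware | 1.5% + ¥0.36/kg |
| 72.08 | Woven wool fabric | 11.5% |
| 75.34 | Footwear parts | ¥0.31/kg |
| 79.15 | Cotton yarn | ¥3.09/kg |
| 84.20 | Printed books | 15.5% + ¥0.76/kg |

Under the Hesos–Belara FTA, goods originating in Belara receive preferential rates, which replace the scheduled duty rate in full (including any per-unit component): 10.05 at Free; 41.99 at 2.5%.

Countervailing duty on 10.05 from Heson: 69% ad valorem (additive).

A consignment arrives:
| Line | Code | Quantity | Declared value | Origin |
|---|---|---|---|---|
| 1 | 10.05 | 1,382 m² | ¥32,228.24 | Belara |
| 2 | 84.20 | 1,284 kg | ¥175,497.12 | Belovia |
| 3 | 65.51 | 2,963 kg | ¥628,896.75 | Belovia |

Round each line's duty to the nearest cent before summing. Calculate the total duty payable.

Line 1 (10.05, Belara, 1,382 m², ¥32,228.24):
Base rate for 10.05 is 27%.
Origin Belara qualifies under the Hesos–Belara agreement and 10.05 is covered: preferential rate Free applies instead.
The additional-duty order on 10.05 targets Heson, not Belara; it does not apply.
Duty = ¥32,228.24 × 0% = ¥0.00.
Line 2 (84.20, Belovia, 1,284 kg, ¥175,497.12):
Base rate for 84.20 is 15.5% + ¥0.76/kg.
Duty = ¥175,497.12 × 15.5% + 1,284 × ¥0.76 = ¥28,177.89.
Line 3 (65.51, Belovia, 2,963 kg, ¥628,896.75):
Base rate for 65.51 is 1.5% + ¥0.36/kg.
Duty = ¥628,896.75 × 1.5% + 2,963 × ¥0.36 = ¥10,500.13.
Total = ¥0.00 + ¥28,177.89 + ¥10,500.13 = ¥38,678.02.

¥38,678.02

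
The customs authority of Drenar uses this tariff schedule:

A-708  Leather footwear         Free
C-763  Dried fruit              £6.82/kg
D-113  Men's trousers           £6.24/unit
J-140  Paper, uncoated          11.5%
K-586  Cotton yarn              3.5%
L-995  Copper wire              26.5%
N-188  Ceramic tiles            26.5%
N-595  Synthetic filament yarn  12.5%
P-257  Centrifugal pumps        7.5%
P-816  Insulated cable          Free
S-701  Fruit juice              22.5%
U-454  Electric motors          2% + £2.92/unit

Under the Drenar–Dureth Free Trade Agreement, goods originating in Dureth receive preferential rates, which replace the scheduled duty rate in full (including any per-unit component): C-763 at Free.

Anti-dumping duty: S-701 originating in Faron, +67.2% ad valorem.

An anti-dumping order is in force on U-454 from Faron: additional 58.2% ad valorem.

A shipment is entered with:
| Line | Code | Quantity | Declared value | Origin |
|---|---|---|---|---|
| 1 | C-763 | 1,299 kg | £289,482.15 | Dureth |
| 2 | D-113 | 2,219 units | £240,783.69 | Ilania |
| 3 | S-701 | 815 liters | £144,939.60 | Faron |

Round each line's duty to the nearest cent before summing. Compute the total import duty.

Line 1 (C-763, Dureth, 1,299 kg, £289,482.15):
Base rate for C-763 is £6.82/kg.
Origin Dureth qualifies under the Drenar–Dureth agreement and C-763 is covered: preferential rate Free applies instead.
Duty = £289,482.15 × 0% = £0.00.
Line 2 (D-113, Ilania, 2,219 units, £240,783.69):
Base rate for D-113 is £6.24/unit.
Duty = 2,219 × £6.24 = £13,846.56.
Line 3 (S-701, Faron, 815 liters, £144,939.60):
Base rate for S-701 is 22.5%.
Additional duty on S-701 from Faron: +67.2%. Applied ad valorem rate: 22.5% + 67.2% = 89.7%.
Duty = £144,939.60 × 89.7% = £130,010.82.
Total = £0.00 + £13,846.56 + £130,010.82 = £143,857.38.

£143,857.38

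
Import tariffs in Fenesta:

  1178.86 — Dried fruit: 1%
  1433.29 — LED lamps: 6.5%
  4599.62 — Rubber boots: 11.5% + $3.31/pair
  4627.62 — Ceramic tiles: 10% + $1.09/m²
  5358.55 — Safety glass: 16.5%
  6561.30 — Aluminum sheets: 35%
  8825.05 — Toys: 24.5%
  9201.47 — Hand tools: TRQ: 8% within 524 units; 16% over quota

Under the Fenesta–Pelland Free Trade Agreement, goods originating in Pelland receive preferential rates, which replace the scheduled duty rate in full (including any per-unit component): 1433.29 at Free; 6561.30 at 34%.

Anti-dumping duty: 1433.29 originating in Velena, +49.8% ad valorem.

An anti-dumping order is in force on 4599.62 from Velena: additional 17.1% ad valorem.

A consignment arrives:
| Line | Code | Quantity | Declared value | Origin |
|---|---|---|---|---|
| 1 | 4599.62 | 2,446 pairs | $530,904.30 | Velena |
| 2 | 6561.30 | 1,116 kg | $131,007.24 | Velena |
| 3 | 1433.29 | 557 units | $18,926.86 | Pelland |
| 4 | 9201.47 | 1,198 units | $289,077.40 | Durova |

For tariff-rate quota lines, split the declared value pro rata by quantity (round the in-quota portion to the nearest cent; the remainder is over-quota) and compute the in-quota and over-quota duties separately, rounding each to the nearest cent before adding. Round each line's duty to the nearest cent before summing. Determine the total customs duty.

$241,924.51

Line 1 (4599.62, Velena, 2,446 pairs, $530,904.30):
Base rate for 4599.62 is 11.5% + $3.31/pair.
Additional duty on 4599.62 from Velena: +17.1%. Applied ad valorem rate: 11.5% + 17.1% = 28.6%.
Duty = $530,904.30 × 28.6% + 2,446 × $3.31 = $159,934.89.
Line 2 (6561.30, Velena, 1,116 kg, $131,007.24):
Base rate for 6561.30 is 35%.
6561.30 has an FTA preferential rate, but origin Velena is not Pelland; base rate stands.
Duty = $131,007.24 × 35% = $45,852.53.
Line 3 (1433.29, Pelland, 557 units, $18,926.86):
Base rate for 1433.29 is 6.5%.
Origin Pelland qualifies under the Fenesta–Pelland agreement and 1433.29 is covered: preferential rate Free applies instead.
The additional-duty order on 1433.29 targets Velena, not Pelland; it does not apply.
Duty = $18,926.86 × 0% = $0.00.
Line 4 (9201.47, Durova, 1,198 units, $289,077.40):
Code 9201.47 is under a tariff-rate quota (threshold 524 units). In-quota: 524 units at 8%; over-quota: 674 units at 16%.
Pro-rata value split: in-quota = $289,077.40 × 524/1,198 = $126,441.20; over-quota = $289,077.40 − $126,441.20 = $162,636.20.
In-quota duty = $126,441.20 × 8% = $10,115.30. Over-quota duty = $162,636.20 × 16% = $26,021.79.
Line duty = $10,115.30 + $26,021.79 = $36,137.09.
Total = $159,934.89 + $45,852.53 + $0.00 + $36,137.09 = $241,924.51.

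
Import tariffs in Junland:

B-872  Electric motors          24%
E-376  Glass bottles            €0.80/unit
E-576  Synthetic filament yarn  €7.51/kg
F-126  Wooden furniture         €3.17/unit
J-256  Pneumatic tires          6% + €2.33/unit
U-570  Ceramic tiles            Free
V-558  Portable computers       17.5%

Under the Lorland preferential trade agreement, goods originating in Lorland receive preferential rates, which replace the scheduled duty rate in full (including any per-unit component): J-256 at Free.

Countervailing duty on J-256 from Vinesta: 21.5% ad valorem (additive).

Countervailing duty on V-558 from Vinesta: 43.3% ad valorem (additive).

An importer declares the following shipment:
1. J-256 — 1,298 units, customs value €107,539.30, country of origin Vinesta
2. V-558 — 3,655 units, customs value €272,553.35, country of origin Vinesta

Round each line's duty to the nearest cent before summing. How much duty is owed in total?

€198,310.09

Line 1 (J-256, Vinesta, 1,298 units, €107,539.30):
Base rate for J-256 is 6% + €2.33/unit.
J-256 has an FTA preferential rate, but origin Vinesta is not Lorland; base rate stands.
Additional duty on J-256 from Vinesta: +21.5%. Applied ad valorem rate: 6% + 21.5% = 27.5%.
Duty = €107,539.30 × 27.5% + 1,298 × €2.33 = €32,597.65.
Line 2 (V-558, Vinesta, 3,655 units, €272,553.35):
Base rate for V-558 is 17.5%.
Additional duty on V-558 from Vinesta: +43.3%. Applied ad valorem rate: 17.5% + 43.3% = 60.8%.
Duty = €272,553.35 × 60.8% = €165,712.44.
Total = €32,597.65 + €165,712.44 = €198,310.09.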